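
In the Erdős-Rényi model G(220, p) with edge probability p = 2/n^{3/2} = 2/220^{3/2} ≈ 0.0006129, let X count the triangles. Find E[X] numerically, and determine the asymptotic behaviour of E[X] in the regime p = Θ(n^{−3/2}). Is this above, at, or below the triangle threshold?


Number of potential triangles: C(220, 3) = 1750540.
Each occurs with probability p³ ≈ (0.0006129)³ ≈ 2.302438e-10.
By linearity: E[X] = C(220, 3)·p³ ≈ 1750540 · 2.302438e-10 ≈ 0.0004.
Since α = 3/2 > 1, p = c/n^{3/2} = o(1/n) is below the triangle threshold p ~ 1/n. Asymptotically E[X] ~ (c³/6)·n^{3(1−α)} = (2³/6)·n^{-1.5} → 0, so by Markov's inequality G has no triangles w.h.p.

E[X] ≈ 0.0004; in regime p = Θ(1/n^{3/2}) E[X] tends to 0 (below the triangle threshold p ~ 1/n).


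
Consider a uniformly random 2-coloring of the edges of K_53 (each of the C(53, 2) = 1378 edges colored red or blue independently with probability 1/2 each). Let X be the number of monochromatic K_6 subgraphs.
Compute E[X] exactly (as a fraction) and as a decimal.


Let X = Σ_S X_S over the C(53, 6) = 22957480 subsets S of size 6, where X_S = 1 if the K_6 on S is monochromatic.
For a fixed S, the K_6 on S has C(6, 2) = 15 edges. P[all 15 edges red] = (1/2)^15, and likewise for blue, so P[monochromatic] = 2·(1/2)^15 = 2^{1 − 15} = 1/16384.
By linearity of expectation: E[X] = C(53, 6) · 2^{1 − 15} = 22957480 · 1/16384 = 2869685/2048.
Numerically: E[X] ≈ 1401.213.

E[X] = C(53,6)·2^(1−C(6,2)) = 2869685/2048 ≈ 1401.213.


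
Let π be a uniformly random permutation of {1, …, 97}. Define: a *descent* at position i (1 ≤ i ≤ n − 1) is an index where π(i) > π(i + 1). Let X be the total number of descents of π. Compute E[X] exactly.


Write X = Σ X_I over i = 1, …, 96, with X_I the indicator of one descent.
There are 96 indicators.
For each fixed i, the pair (π(i), π(i+1)) is a uniformly random ordered pair of distinct values from {1, …, 97}; by symmetry P[π(i) > π(i+1)] = 1/2.
By linearity: E[X] = 96 · (1/2) = (97 − 1) · (1/2) = 48 ≈ 48.00000.

E[X] = 48 = 48.00000.


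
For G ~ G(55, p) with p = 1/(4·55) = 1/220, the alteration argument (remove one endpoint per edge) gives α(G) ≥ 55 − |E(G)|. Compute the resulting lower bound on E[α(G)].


E[|E(G)|] = C(55, 2)·p = 1485 · (1/220) = 27/4.
E[α(G)] ≥ n − E[|E(G)|] = 55 − 27/4 = 193/4.
Numerically: ≈ 48.250000.
(This is only a lower bound; the true E[α(G)] may be larger.)

E[α(G)] ≥ 193/4 ≈ 48.250000.


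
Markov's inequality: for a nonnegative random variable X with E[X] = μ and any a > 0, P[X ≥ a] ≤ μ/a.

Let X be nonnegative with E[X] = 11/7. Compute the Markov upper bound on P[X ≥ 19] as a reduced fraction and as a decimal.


μ = E[X] = 11/7, a = 19.
Markov: P[X ≥ 19] ≤ μ/a = (11/7)/19 = 11/133.
Numerically: ≈ 0.08271.
(Since a = 19 > μ = 1.57143, the bound 11/133 is < 1 and informative.)

P[X ≥ 19] ≤ 11/133 ≈ 0.08271.


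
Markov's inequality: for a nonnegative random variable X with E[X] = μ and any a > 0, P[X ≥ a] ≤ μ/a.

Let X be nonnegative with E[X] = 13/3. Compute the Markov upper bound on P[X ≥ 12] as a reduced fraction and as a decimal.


μ = E[X] = 13/3, a = 12.
Markov: P[X ≥ 12] ≤ μ/a = (13/3)/12 = 13/36.
Numerically: ≈ 0.361.
(Since a = 12 > μ = 4.333, the bound 13/36 is < 1 and informative.)

P[X ≥ 12] ≤ 13/36 ≈ 0.361.


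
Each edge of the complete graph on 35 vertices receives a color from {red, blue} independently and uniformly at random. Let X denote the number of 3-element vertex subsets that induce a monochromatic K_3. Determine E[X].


Let X = Σ_S X_S over the C(35, 3) = 6545 subsets S of size 3, where X_S = 1 if the K_3 on S is monochromatic.
For a fixed S, the K_3 on S has C(3, 2) = 3 edges. P[all 3 edges red] = (1/2)^3, and likewise for blue, so P[monochromatic] = 2·(1/2)^3 = 2^{1 − 3} = 1/4.
By linearity of expectation: E[X] = C(35, 3) · 2^{1 − 3} = 6545 · 1/4 = 6545/4.
Numerically: E[X] ≈ 1636.250.

E[X] = C(35,3)·2^(1−C(3,2)) = 6545/4 ≈ 1636.250.


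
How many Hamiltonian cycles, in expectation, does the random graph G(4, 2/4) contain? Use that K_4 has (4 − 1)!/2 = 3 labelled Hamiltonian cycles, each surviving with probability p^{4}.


K_4 has (4 − 1)!/2 = 3 labelled Hamiltonian cycles.
For each such Hamiltonian cycle H, let X_H = 1 if all 4 edges of H are present in G. Then P[X_H = 1] = p^{4} = (1/2)^{4} = 1/16.
By linearity of expectation: E[X] = Σ_H E[X_H] = 3 · p^{4} = 3 · 1/16 = 3/16.
Numerically: E[X] ≈ 0.188.

E[X] = 3 · (1/2)^{4} = 3/16 ≈ 0.188.


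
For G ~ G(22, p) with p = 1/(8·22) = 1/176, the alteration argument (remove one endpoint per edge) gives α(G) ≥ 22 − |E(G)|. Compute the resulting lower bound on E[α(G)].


E[|E(G)|] = C(22, 2)·p = 231 · (1/176) = 21/16.
E[α(G)] ≥ n − E[|E(G)|] = 22 − 21/16 = 331/16.
Numerically: ≈ 20.6875.
(This is only a lower bound; the true E[α(G)] may be larger.)

E[α(G)] ≥ 331/16 ≈ 20.6875.


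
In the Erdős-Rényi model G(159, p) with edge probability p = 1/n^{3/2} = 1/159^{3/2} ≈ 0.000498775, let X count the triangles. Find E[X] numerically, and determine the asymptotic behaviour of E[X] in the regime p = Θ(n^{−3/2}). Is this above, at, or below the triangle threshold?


Number of potential triangles: C(159, 3) = 657359.
Each occurs with probability p³ ≈ (0.000498775)³ ≈ 1.24083187e-10.
By linearity: E[X] = C(159, 3)·p³ ≈ 657359 · 1.24083187e-10 ≈ 0.000082.
Since α = 3/2 > 1, p = c/n^{3/2} = o(1/n) is below the triangle threshold p ~ 1/n. Asymptotically E[X] ~ (c³/6)·n^{3(1−α)} = (1³/6)·n^{-1.5} → 0, so by Markov's inequality G has no triangles w.h.p.

E[X] ≈ 0.000082; in regime p = Θ(1/n^{3/2}) E[X] tends to 0 (below the triangle threshold p ~ 1/n).


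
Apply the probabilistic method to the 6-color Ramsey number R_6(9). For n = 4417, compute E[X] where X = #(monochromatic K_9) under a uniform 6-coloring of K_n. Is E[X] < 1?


E[X] = C(4417, 9) · 6^{1 − 36} = 1749208766098544225331185560 · 6^{−35} = 1749208766098544225331185560/1719070799748422591028658176.
As a reduced fraction: E[X] = 218651095762318028166398195/214883849968552823878582272 ≈ 1.0175315.
Is E[X] < 1? NO.
Since E[X] ≥ 1, the first-moment bound is inconclusive at n = 4417; it does NOT by itself certify R_6(9) > 4417.

E[X] = 218651095762318028166398195/214883849968552823878582272 ≈ 1.0175315; E[X] ≥ 1; first-moment method inconclusive here.


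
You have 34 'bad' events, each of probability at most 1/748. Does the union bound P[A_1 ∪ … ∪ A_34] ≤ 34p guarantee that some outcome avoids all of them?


Union bound: P[∪_{i=1}^{34} A_i] ≤ Σ_i P[A_i] ≤ 34·p = 34·(1/748) = 1/22.
Numerically: 1/22 ≈ 0.045455.
Is 1/22 < 1? YES.
Since P[∪ A_i] ≤ 1/22 < 1, the complement has P[∩ A_i^c] ≥ 1 − 1/22 = 21/22 > 0, so some outcome avoids every A_i.

34·p = 1/22 ≈ 0.045455; existence CERTIFIED by the union bound.


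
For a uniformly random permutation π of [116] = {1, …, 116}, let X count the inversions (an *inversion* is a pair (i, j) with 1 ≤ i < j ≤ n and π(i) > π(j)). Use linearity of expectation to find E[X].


Write X = Σ X_I over the C(116, 2) = 6670 pairs i < j, with X_I the indicator of one inversion.
There are 6670 indicators.
For each fixed pair i < j, the values π(i) and π(j) are two distinct elements of {1, …, 116} in uniformly random order; by symmetry P[π(i) > π(j)] = 1/2.
By linearity: E[X] = 6670 · (1/2) = C(116, 2) · (1/2) = 6670/2 = 3335 ≈ 3335.000.

E[X] = 3335 = 3335.000.


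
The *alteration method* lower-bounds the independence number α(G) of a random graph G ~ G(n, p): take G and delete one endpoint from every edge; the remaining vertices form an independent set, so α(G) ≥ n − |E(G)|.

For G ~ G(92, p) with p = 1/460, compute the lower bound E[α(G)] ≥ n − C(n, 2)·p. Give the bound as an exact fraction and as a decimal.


E[|E(G)|] = C(92, 2)·p = 4186 · (1/460) = 91/10.
E[α(G)] ≥ n − E[|E(G)|] = 92 − 91/10 = 829/10.
Numerically: ≈ 82.9000.
(This is only a lower bound; the true E[α(G)] may be larger.)

E[α(G)] ≥ 829/10 ≈ 82.9000.


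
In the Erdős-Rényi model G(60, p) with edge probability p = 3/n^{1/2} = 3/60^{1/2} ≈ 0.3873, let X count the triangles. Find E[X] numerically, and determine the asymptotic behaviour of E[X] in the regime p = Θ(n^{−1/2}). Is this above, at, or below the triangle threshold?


Number of potential triangles: C(60, 3) = 34220.
Each occurs with probability p³ ≈ (0.3873)³ ≈ 5.809475e-02.
By linearity: E[X] = C(60, 3)·p³ ≈ 34220 · 5.809475e-02 ≈ 1988.0024.
Since α = 1/2 < 1, p = c/n^{1/2} ≫ 1/n is above the triangle threshold p ~ 1/n. Asymptotically E[X] ~ (c³/6)·n^{3(1−α)} = (3³/6)·n^{1.5} → ∞; triangles are abundant w.h.p.

E[X] ≈ 1988.0024; in regime p = Θ(1/n^{1/2}) E[X] diverges (above the triangle threshold p ~ 1/n).


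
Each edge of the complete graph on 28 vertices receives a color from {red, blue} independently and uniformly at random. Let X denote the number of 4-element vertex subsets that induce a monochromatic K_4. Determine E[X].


Let X = Σ_S X_S over the C(28, 4) = 20475 subsets S of size 4, where X_S = 1 if the K_4 on S is monochromatic.
For a fixed S, the K_4 on S has C(4, 2) = 6 edges. P[all 6 edges red] = (1/2)^6, and likewise for blue, so P[monochromatic] = 2·(1/2)^6 = 2^{1 − 6} = 1/32.
By linearity of expectation: E[X] = C(28, 4) · 2^{1 − 6} = 20475 · 1/32 = 20475/32.
Numerically: E[X] ≈ 639.844.

E[X] = C(28,4)·2^(1−C(4,2)) = 20475/32 ≈ 639.844.


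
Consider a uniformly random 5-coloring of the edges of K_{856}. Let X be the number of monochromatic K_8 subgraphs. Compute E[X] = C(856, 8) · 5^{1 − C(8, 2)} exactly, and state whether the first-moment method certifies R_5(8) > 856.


E[X] = C(856, 8) · 5^{1 − 28} = 6918660634157180775 · 5^{−27} = 6918660634157180775/7450580596923828125.
As a reduced fraction: E[X] = 276746425366287231/298023223876953125 ≈ 0.929.
Is E[X] < 1? YES.
Since E[X] < 1, there exists a 5-coloring of K_{856} with no monochromatic K_8; hence R_5(8) > 856.

E[X] = 276746425366287231/298023223876953125 ≈ 0.929; E[X] < 1, so R_5(8) > 856.


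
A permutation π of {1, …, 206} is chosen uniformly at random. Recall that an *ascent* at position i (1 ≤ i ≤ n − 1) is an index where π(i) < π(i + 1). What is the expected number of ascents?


Write X = Σ X_I over i = 1, …, 205, with X_I the indicator of one ascent.
There are 205 indicators.
For each fixed i, the pair (π(i), π(i+1)) is a uniformly random ordered pair of distinct values from {1, …, 206}; by symmetry P[π(i) < π(i+1)] = 1/2.
By linearity: E[X] = 205 · (1/2) = (206 − 1) · (1/2) = 205/2 ≈ 102.5000.

E[X] = 205/2 = 102.5000.


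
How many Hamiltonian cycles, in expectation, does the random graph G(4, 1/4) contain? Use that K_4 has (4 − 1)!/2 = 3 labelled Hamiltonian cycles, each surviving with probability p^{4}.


K_4 has (4 − 1)!/2 = 3 labelled Hamiltonian cycles.
For each such Hamiltonian cycle H, let X_H = 1 if all 4 edges of H are present in G. Then P[X_H = 1] = p^{4} = (1/4)^{4} = 1/256.
By linearity: E[X] = Σ_H E[X_H] = 3 · p^{4} = 3 · 1/256 = 3/256.
Numerically: E[X] ≈ 0.01172.

E[X] = 3 · (1/4)^{4} = 3/256 ≈ 0.01172.


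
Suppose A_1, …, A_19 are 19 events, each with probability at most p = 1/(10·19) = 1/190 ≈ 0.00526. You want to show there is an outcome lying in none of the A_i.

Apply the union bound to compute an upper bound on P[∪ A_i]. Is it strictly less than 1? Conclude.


Union bound: P[∪_{i=1}^{19} A_i] ≤ Σ_i P[A_i] ≤ 19·p = 19·(1/190) = 1/10.
Numerically: 1/10 ≈ 0.10000.
Is 1/10 < 1? YES.
Since P[∪ A_i] ≤ 1/10 < 1, the complement has P[∩ A_i^c] ≥ 1 − 1/10 = 9/10 > 0, so some outcome avoids every A_i.

19·p = 1/10 ≈ 0.10000; existence CERTIFIED by the union bound.


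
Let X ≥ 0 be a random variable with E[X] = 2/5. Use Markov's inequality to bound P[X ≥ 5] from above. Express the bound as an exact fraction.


μ = E[X] = 2/5, a = 5.
Markov: P[X ≥ 5] ≤ μ/a = (2/5)/5 = 2/25.
Numerically: ≈ 0.080.
(Since a = 5 > μ = 0.400, the bound 2/25 is < 1 and informative.)

P[X ≥ 5] ≤ 2/25 ≈ 0.080.


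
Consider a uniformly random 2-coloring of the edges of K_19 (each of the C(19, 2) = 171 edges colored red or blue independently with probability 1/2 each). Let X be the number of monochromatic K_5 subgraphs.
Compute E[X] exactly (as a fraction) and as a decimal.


Let X = Σ_S X_S over the C(19, 5) = 11628 subsets S of size 5, where X_S = 1 if the K_5 on S is monochromatic.
For a fixed S, the K_5 on S has C(5, 2) = 10 edges. P[all 10 edges red] = (1/2)^10, and likewise for blue, so P[monochromatic] = 2·(1/2)^10 = 2^{1 − 10} = 1/512.
Summing: E[X] = C(19, 5) · 2^{1 − 10} = 11628 · 1/512 = 2907/128.
Numerically: E[X] ≈ 22.71094.

E[X] = C(19,5)·2^(1−C(5,2)) = 2907/128 ≈ 22.71094.


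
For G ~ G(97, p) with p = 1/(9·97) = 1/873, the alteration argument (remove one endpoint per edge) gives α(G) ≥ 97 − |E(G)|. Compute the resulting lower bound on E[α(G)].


E[|E(G)|] = C(97, 2)·p = 4656 · (1/873) = 16/3.
E[α(G)] ≥ n − E[|E(G)|] = 97 − 16/3 = 275/3.
Numerically: ≈ 91.667.
(This is only a lower bound; the true E[α(G)] may be larger.)

E[α(G)] ≥ 275/3 ≈ 91.667.


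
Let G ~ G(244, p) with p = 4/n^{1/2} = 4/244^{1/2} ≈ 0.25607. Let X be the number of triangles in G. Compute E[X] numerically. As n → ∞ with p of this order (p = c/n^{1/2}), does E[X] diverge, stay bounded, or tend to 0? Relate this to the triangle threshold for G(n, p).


Number of potential triangles: C(244, 3) = 2391444.
Each occurs with probability p³ ≈ (0.25607)³ ≈ 1.6791722e-02.
By linearity: E[X] = C(244, 3)·p³ ≈ 2391444 · 1.6791722e-02 ≈ 40156.46273.
Since α = 1/2 < 1, p = c/n^{1/2} ≫ 1/n is above the triangle threshold p ~ 1/n. Asymptotically E[X] ~ (c³/6)·n^{3(1−α)} = (4³/6)·n^{1.5} → ∞; triangles are abundant w.h.p.

E[X] ≈ 40156.46273; in regime p = Θ(1/n^{1/2}) E[X] diverges (above the triangle threshold p ~ 1/n).


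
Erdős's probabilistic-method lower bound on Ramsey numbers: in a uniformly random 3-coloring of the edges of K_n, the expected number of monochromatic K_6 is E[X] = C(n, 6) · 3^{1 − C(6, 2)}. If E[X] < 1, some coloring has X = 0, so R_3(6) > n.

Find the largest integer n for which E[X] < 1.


We need C(n, 6) · 3^{1 − 15} < 1, i.e. C(n, 6) < 3^{15 − 1} = 4782969.
Check values of n near the boundary:
  n = 37: C(37, 6) = 2324784; 2324784 < 4782969? YES
  n = 38: C(38, 6) = 2760681; 2760681 < 4782969? YES
  n = 39: C(39, 6) = 3262623; 3262623 < 4782969? YES
  n = 40: C(40, 6) = 3838380; 3838380 < 4782969? YES
  n = 41: C(41, 6) = 4496388; 4496388 < 4782969? YES
  n = 42: C(42, 6) = 5245786; 5245786 < 4782969? NO
  n = 43: C(43, 6) = 6096454; 6096454 < 4782969? NO
  n = 44: C(44, 6) = 7059052; 7059052 < 4782969? NO
The largest n with C(n, 6) < 4782969 is n = 41 (where E[X] = 1498796/1594323 ≈ 0.94008). Hence R_3(6) > 41, i.e. R_3(6) ≥ 42.

Largest n = 41; hence R_3(6) > 41.


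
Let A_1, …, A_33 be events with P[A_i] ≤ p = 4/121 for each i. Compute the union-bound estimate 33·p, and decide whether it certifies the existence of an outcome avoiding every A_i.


Union bound: P[∪_{i=1}^{33} A_i] ≤ Σ_i P[A_i] ≤ 33·p = 33·(4/121) = 12/11.
Numerically: 12/11 ≈ 1.0909.
Is 12/11 < 1? NO.
Since the bound 12/11 is ≥ 1, the union bound is uninformative here; it does NOT by itself certify existence.

33·p = 12/11 ≈ 1.0909; existence NOT certified by the union bound.


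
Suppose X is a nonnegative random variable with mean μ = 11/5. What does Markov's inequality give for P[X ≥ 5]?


μ = E[X] = 11/5, a = 5.
Markov: P[X ≥ 5] ≤ μ/a = (11/5)/5 = 11/25.
Numerically: ≈ 0.4400.
(Since a = 5 > μ = 2.2000, the bound 11/25 is < 1 and informative.)

P[X ≥ 5] ≤ 11/25 ≈ 0.4400.


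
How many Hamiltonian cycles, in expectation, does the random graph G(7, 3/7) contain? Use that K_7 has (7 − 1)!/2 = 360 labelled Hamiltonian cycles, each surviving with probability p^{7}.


K_7 has (7 − 1)!/2 = 360 labelled Hamiltonian cycles.
For each such Hamiltonian cycle H, let X_H = 1 if all 7 edges of H are present in G. Then P[X_H = 1] = p^{7} = (3/7)^{7} = 2187/823543.
By linearity of expectation: E[X] = Σ_H E[X_H] = 360 · p^{7} = 360 · 2187/823543 = 787320/823543.
Numerically: E[X] ≈ 0.956.

E[X] = 360 · (3/7)^{7} = 787320/823543 ≈ 0.956.


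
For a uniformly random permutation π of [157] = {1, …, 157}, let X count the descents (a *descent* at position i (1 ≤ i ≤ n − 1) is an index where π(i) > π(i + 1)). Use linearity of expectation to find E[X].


Write X = Σ X_I over i = 1, …, 156, with X_I the indicator of one descent.
There are 156 indicators.
For each fixed i, the pair (π(i), π(i+1)) is a uniformly random ordered pair of distinct values from {1, …, 157}; by symmetry P[π(i) > π(i+1)] = 1/2.
By linearity: E[X] = 156 · (1/2) = (157 − 1) · (1/2) = 78 ≈ 78.000.

E[X] = 78 = 78.000.


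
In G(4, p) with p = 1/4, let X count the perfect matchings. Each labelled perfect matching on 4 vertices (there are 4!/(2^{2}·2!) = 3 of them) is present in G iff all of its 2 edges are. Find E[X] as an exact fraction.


K_4 has 4!/(2^{2}·2!) = 3 labelled perfect matchings.
For each such perfect matching H, let X_H = 1 if all 2 edges of H are present in G. Then P[X_H = 1] = p^{2} = (1/4)^{2} = 1/16.
By linearity of expectation: E[X] = Σ_H E[X_H] = 3 · p^{2} = 3 · 1/16 = 3/16.
Numerically: E[X] ≈ 0.1875.

E[X] = 3 · (1/4)^{2} = 3/16 ≈ 0.1875.


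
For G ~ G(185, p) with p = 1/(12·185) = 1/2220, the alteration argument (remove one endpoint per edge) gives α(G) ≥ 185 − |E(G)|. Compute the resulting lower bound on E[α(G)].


E[|E(G)|] = C(185, 2)·p = 17020 · (1/2220) = 23/3.
E[α(G)] ≥ n − E[|E(G)|] = 185 − 23/3 = 532/3.
Numerically: ≈ 177.333333.
(This is only a lower bound; the true E[α(G)] may be larger.)

E[α(G)] ≥ 532/3 ≈ 177.333333.


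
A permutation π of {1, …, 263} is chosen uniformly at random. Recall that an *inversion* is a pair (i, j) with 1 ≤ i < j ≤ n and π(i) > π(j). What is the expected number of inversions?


Write X = Σ X_I over the C(263, 2) = 34453 pairs i < j, with X_I the indicator of one inversion.
There are 34453 indicators.
For each fixed pair i < j, the values π(i) and π(j) are two distinct elements of {1, …, 263} in uniformly random order; by symmetry P[π(i) > π(j)] = 1/2.
By linearity: E[X] = 34453 · (1/2) = C(263, 2) · (1/2) = 34453/2 = 34453/2 ≈ 17226.5000.

E[X] = 34453/2 = 17226.5000.


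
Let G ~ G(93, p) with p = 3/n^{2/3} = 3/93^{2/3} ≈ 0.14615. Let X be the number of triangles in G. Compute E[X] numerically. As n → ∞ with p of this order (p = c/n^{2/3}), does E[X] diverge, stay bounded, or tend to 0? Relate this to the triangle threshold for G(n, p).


Number of potential triangles: C(93, 3) = 129766.
Each occurs with probability p³ ≈ (0.14615)³ ≈ 3.1217482e-03.
By linearity: E[X] = C(93, 3)·p³ ≈ 129766 · 3.1217482e-03 ≈ 405.09677.
Since α = 2/3 < 1, p = c/n^{2/3} ≫ 1/n is above the triangle threshold p ~ 1/n. Asymptotically E[X] ~ (c³/6)·n^{3(1−α)} = (3³/6)·n^{1} → ∞; triangles are abundant w.h.p.

E[X] ≈ 405.09677; in regime p = Θ(1/n^{2/3}) E[X] diverges (above the triangle threshold p ~ 1/n).


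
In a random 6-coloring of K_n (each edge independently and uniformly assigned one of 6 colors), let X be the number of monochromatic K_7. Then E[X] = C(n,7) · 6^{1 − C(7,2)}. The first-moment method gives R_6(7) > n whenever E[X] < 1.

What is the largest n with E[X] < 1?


We need C(n, 7) · 6^{1 − 21} < 1, i.e. C(n, 7) < 6^{21 − 1} = 3656158440062976.
Check values of n near the boundary:
  n = 562: C(562, 7) = 3384017972944752; 3384017972944752 < 3656158440062976? YES
  n = 563: C(563, 7) = 3426622515769596; 3426622515769596 < 3656158440062976? YES
  n = 564: C(564, 7) = 3469685994423792; 3469685994423792 < 3656158440062976? YES
  n = 565: C(565, 7) = 3513212521235560; 3513212521235560 < 3656158440062976? YES
  n = 566: C(566, 7) = 3557206237959440; 3557206237959440 < 3656158440062976? YES
  n = 567: C(567, 7) = 3601671315933933; 3601671315933933 < 3656158440062976? YES
  n = 568: C(568, 7) = 3646611956239704; 3646611956239704 < 3656158440062976? YES
  n = 569: C(569, 7) = 3692032389858348; 3692032389858348 < 3656158440062976? NO
  n = 570: C(570, 7) = 3737936877831720; 3737936877831720 < 3656158440062976? NO
The largest n with C(n, 7) < 3656158440062976 is n = 568 (where E[X] = 16882462760369/16926659444736 ≈ 0.997389). Hence R_6(7) > 568, i.e. R_6(7) ≥ 569.

Largest n = 568; hence R_6(7) > 568.


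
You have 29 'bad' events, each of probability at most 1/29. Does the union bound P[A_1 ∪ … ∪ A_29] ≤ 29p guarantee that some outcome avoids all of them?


Union bound: P[∪_{i=1}^{29} A_i] ≤ Σ_i P[A_i] ≤ 29·p = 29·(1/29) = 1.
Numerically: 1 ≈ 1.000000.
Is 1 < 1? NO.
Since the bound 1 is ≥ 1, the union bound is uninformative here; it does NOT by itself certify existence.

29·p = 1 ≈ 1.000000; existence NOT certified by the union bound.


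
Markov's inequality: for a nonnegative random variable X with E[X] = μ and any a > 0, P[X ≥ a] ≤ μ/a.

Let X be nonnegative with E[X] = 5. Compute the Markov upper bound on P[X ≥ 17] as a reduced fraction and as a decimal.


μ = E[X] = 5, a = 17.
Markov: P[X ≥ 17] ≤ μ/a = (5)/17 = 5/17.
Numerically: ≈ 0.294.
(Since a = 17 > μ = 5.000, the bound 5/17 is < 1 and informative.)

P[X ≥ 17] ≤ 5/17 ≈ 0.294.


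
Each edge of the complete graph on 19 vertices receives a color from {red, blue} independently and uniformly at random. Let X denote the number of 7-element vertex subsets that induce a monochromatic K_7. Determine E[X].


Let X = Σ_S X_S over the C(19, 7) = 50388 subsets S of size 7, where X_S = 1 if the K_7 on S is monochromatic.
For a fixed S, the K_7 on S has C(7, 2) = 21 edges. P[all 21 edges red] = (1/2)^21, and likewise for blue, so P[monochromatic] = 2·(1/2)^21 = 2^{1 − 21} = 1/1048576.
By linearity of expectation: E[X] = C(19, 7) · 2^{1 − 21} = 50388 · 1/1048576 = 12597/262144.
Numerically: E[X] ≈ 0.0481.

E[X] = C(19,7)·2^(1−C(7,2)) = 12597/262144 ≈ 0.0481.


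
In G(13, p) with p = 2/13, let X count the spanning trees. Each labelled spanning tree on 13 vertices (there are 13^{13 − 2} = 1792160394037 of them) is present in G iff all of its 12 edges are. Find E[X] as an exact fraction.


K_13 has 13^{13 − 2} = 1792160394037 labelled spanning trees.
For each such spanning tree H, let X_H = 1 if all 12 edges of H are present in G. Then P[X_H = 1] = p^{12} = (2/13)^{12} = 4096/23298085122481.
Summing the indicators: E[X] = Σ_H E[X_H] = 1792160394037 · p^{12} = 1792160394037 · 4096/23298085122481 = 4096/13.
Numerically: E[X] ≈ 315.077.

E[X] = 1792160394037 · (2/13)^{12} = 4096/13 ≈ 315.077.


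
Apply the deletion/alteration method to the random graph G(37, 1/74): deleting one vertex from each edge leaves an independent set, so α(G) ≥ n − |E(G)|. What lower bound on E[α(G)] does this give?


E[|E(G)|] = C(37, 2)·p = 666 · (1/74) = 9.
E[α(G)] ≥ n − E[|E(G)|] = 37 − 9 = 28.
Numerically: ≈ 28.000.
(This is only a lower bound; the true E[α(G)] may be larger.)

E[α(G)] ≥ 28 ≈ 28.000.


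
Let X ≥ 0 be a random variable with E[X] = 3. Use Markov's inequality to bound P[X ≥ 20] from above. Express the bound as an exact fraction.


μ = E[X] = 3, a = 20.
Markov: P[X ≥ 20] ≤ μ/a = (3)/20 = 3/20.
Numerically: ≈ 0.15000.
(Since a = 20 > μ = 3.00000, the bound 3/20 is < 1 and informative.)

P[X ≥ 20] ≤ 3/20 ≈ 0.15000.


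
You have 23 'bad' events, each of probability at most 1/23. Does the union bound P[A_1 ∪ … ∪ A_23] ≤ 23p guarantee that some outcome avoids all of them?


Union bound: P[∪_{i=1}^{23} A_i] ≤ Σ_i P[A_i] ≤ 23·p = 23·(1/23) = 1.
Numerically: 1 ≈ 1.00000.
Is 1 < 1? NO.
Since the bound 1 is ≥ 1, the union bound is uninformative here; it does NOT by itself certify existence.

23·p = 1 ≈ 1.00000; existence NOT certified by the union bound.


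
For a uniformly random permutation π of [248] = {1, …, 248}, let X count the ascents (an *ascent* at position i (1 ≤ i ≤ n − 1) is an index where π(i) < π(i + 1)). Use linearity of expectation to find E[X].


Write X = Σ X_I over i = 1, …, 247, with X_I the indicator of one ascent.
There are 247 indicators.
For each fixed i, the pair (π(i), π(i+1)) is a uniformly random ordered pair of distinct values from {1, …, 248}; by symmetry P[π(i) < π(i+1)] = 1/2.
By linearity: E[X] = 247 · (1/2) = (248 − 1) · (1/2) = 247/2 ≈ 123.5000.

E[X] = 247/2 = 123.5000.


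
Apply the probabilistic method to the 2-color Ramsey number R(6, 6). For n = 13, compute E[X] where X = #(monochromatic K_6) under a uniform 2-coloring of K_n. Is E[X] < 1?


E[X] = C(13, 6) · 2^{1 − 15} = 1716 · 2^{−14} = 1716/16384.
As a reduced fraction: E[X] = 429/4096 ≈ 0.104736.
Is E[X] < 1? YES.
Since E[X] < 1, there exists a 2-coloring of K_{13} with no monochromatic K_6; hence R(6, 6) > 13.

E[X] = 429/4096 ≈ 0.104736; E[X] < 1, so R(6, 6) > 13.


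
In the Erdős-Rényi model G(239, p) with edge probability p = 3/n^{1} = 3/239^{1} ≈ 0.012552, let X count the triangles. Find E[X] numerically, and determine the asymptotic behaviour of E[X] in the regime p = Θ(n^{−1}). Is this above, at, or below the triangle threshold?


Number of potential triangles: C(239, 3) = 2246839.
Each occurs with probability p³ ≈ (0.012552)³ ≈ 1.9777439e-06.
By linearity: E[X] = C(239, 3)·p³ ≈ 2246839 · 1.9777439e-06 ≈ 4.44367.
Here α = 1, so p = 3/n is exactly at the triangle threshold p ~ 1/n. Asymptotically E[X] → c³/6 = 3³/6 = 9/2 ≈ 4.50000, a bounded constant. In this regime the triangle count is asymptotically Poisson(c³/6).

E[X] ≈ 4.44367; in regime p = Θ(1/n^{1}) E[X] stays bounded (at the triangle threshold p ~ 1/n).


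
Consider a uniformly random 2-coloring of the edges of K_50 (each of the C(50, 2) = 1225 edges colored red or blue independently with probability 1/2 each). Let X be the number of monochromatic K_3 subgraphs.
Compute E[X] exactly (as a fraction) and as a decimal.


Let X = Σ_S X_S over the C(50, 3) = 19600 subsets S of size 3, where X_S = 1 if the K_3 on S is monochromatic.
For a fixed S, the K_3 on S has C(3, 2) = 3 edges. P[all 3 edges red] = (1/2)^3, and likewise for blue, so P[monochromatic] = 2·(1/2)^3 = 2^{1 − 3} = 1/4.
By linearity of expectation: E[X] = C(50, 3) · 2^{1 − 3} = 19600 · 1/4 = 4900.
Numerically: E[X] ≈ 4900.00000.

E[X] = C(50,3)·2^(1−C(3,2)) = 4900 ≈ 4900.00000.


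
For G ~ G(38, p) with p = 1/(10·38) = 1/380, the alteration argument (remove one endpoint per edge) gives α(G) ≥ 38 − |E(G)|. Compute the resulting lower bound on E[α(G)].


E[|E(G)|] = C(38, 2)·p = 703 · (1/380) = 37/20.
E[α(G)] ≥ n − E[|E(G)|] = 38 − 37/20 = 723/20.
Numerically: ≈ 36.1500.
(This is only a lower bound; the true E[α(G)] may be larger.)

E[α(G)] ≥ 723/20 ≈ 36.1500.


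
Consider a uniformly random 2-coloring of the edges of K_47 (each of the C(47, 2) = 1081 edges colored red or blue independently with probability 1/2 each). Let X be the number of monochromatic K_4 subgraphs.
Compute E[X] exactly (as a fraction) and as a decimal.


Let X = Σ_S X_S over the C(47, 4) = 178365 subsets S of size 4, where X_S = 1 if the K_4 on S is monochromatic.
For a fixed S, the K_4 on S has C(4, 2) = 6 edges. P[all 6 edges red] = (1/2)^6, and likewise for blue, so P[monochromatic] = 2·(1/2)^6 = 2^{1 − 6} = 1/32.
By linearity of expectation: E[X] = C(47, 4) · 2^{1 − 6} = 178365 · 1/32 = 178365/32.
Numerically: E[X] ≈ 5573.906.

E[X] = C(47,4)·2^(1−C(4,2)) = 178365/32 ≈ 5573.906.


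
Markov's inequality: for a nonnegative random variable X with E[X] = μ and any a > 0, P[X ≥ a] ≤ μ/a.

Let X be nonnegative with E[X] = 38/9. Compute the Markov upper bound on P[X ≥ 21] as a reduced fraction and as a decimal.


μ = E[X] = 38/9, a = 21.
Markov: P[X ≥ 21] ≤ μ/a = (38/9)/21 = 38/189.
Numerically: ≈ 0.201058.
(Since a = 21 > μ = 4.222222, the bound 38/189 is < 1 and informative.)

P[X ≥ 21] ≤ 38/189 ≈ 0.201058.


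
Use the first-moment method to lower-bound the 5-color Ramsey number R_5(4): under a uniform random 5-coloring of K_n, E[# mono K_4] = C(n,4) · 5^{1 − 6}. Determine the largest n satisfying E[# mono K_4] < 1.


We need C(n, 4) · 5^{1 − 6} < 1, i.e. C(n, 4) < 5^{6 − 1} = 3125.
Check values of n near the boundary:
  n = 13: C(13, 4) = 715; 715 < 3125? YES
  n = 14: C(14, 4) = 1001; 1001 < 3125? YES
  n = 15: C(15, 4) = 1365; 1365 < 3125? YES
  n = 16: C(16, 4) = 1820; 1820 < 3125? YES
  n = 17: C(17, 4) = 2380; 2380 < 3125? YES
  n = 18: C(18, 4) = 3060; 3060 < 3125? YES
  n = 19: C(19, 4) = 3876; 3876 < 3125? NO
  n = 20: C(20, 4) = 4845; 4845 < 3125? NO
  n = 21: C(21, 4) = 5985; 5985 < 3125? NO
The largest n with C(n, 4) < 3125 is n = 18 (where E[X] = 612/625 ≈ 0.9792). Hence R_5(4) > 18, i.e. R_5(4) ≥ 19.

Largest n = 18; hence R_5(4) > 18.


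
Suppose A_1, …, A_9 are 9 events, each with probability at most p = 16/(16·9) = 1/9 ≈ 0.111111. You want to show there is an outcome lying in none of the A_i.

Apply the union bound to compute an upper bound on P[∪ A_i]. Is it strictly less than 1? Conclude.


Union bound: P[∪_{i=1}^{9} A_i] ≤ Σ_i P[A_i] ≤ 9·p = 9·(1/9) = 1.
Numerically: 1 ≈ 1.000000.
Is 1 < 1? NO.
Since the bound 1 is ≥ 1, the union bound is uninformative here; it does NOT by itself certify existence.

9·p = 1 ≈ 1.000000; existence NOT certified by the union bound.


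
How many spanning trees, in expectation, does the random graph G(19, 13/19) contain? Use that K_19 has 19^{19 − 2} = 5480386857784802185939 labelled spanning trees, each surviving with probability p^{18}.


K_19 has 19^{19 − 2} = 5480386857784802185939 labelled spanning trees.
For each such spanning tree H, let X_H = 1 if all 18 edges of H are present in G. Then P[X_H = 1] = p^{18} = (13/19)^{18} = 112455406951957393129/104127350297911241532841.
By linearity of expectation: E[X] = Σ_H E[X_H] = 5480386857784802185939 · p^{18} = 5480386857784802185939 · 112455406951957393129/104127350297911241532841 = 112455406951957393129/19.
Numerically: E[X] ≈ 5.919e+18.

E[X] = 5480386857784802185939 · (13/19)^{18} = 112455406951957393129/19 ≈ 5.919e+18.


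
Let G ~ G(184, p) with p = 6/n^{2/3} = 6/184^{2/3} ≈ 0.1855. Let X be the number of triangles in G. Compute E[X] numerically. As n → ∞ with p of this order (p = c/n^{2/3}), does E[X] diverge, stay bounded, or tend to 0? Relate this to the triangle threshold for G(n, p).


Number of potential triangles: C(184, 3) = 1021384.
Each occurs with probability p³ ≈ (0.1855)³ ≈ 6.379962e-03.
By linearity: E[X] = C(184, 3)·p³ ≈ 1021384 · 6.379962e-03 ≈ 6516.3913.
Since α = 2/3 < 1, p = c/n^{2/3} ≫ 1/n is above the triangle threshold p ~ 1/n. Asymptotically E[X] ~ (c³/6)·n^{3(1−α)} = (6³/6)·n^{1} → ∞; triangles are abundant w.h.p.

E[X] ≈ 6516.3913; in regime p = Θ(1/n^{2/3}) E[X] diverges (above the triangle threshold p ~ 1/n).


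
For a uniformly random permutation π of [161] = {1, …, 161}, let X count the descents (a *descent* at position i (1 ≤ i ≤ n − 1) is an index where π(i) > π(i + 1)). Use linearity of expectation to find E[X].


Write X = Σ X_I over i = 1, …, 160, with X_I the indicator of one descent.
There are 160 indicators.
For each fixed i, the pair (π(i), π(i+1)) is a uniformly random ordered pair of distinct values from {1, …, 161}; by symmetry P[π(i) > π(i+1)] = 1/2.
By linearity: E[X] = 160 · (1/2) = (161 − 1) · (1/2) = 80 ≈ 80.00000.

E[X] = 80 = 80.00000.


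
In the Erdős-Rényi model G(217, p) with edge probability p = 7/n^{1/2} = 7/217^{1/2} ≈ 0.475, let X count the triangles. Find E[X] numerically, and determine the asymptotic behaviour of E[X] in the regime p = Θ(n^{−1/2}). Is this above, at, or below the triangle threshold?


Number of potential triangles: C(217, 3) = 1679580.
Each occurs with probability p³ ≈ (0.475)³ ≈ 1.07301e-01.
By linearity: E[X] = C(217, 3)·p³ ≈ 1679580 · 1.07301e-01 ≈ 180220.925.
Since α = 1/2 < 1, p = c/n^{1/2} ≫ 1/n is above the triangle threshold p ~ 1/n. Asymptotically E[X] ~ (c³/6)·n^{3(1−α)} = (7³/6)·n^{1.5} → ∞; triangles are abundant w.h.p.

E[X] ≈ 180220.925; in regime p = Θ(1/n^{1/2}) E[X] diverges (above the triangle threshold p ~ 1/n).


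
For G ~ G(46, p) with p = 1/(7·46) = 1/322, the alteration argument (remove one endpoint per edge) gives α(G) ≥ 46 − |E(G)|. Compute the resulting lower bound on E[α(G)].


E[|E(G)|] = C(46, 2)·p = 1035 · (1/322) = 45/14.
E[α(G)] ≥ n − E[|E(G)|] = 46 − 45/14 = 599/14.
Numerically: ≈ 42.78571.
(This is only a lower bound; the true E[α(G)] may be larger.)

E[α(G)] ≥ 599/14 ≈ 42.78571.


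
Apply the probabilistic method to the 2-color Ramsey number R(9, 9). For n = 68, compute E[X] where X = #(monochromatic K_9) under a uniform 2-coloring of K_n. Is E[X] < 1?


E[X] = C(68, 9) · 2^{1 − 36} = 49280065120 · 2^{−35} = 49280065120/34359738368.
As a reduced fraction: E[X] = 1540002035/1073741824 ≈ 1.4342.
Is E[X] < 1? NO.
Since E[X] ≥ 1, the first-moment bound is inconclusive at n = 68; it does NOT by itself certify R(9, 9) > 68.

E[X] = 1540002035/1073741824 ≈ 1.4342; E[X] ≥ 1; first-moment method inconclusive here.


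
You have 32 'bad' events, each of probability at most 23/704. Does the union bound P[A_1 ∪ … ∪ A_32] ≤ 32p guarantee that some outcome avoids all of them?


Union bound: P[∪_{i=1}^{32} A_i] ≤ Σ_i P[A_i] ≤ 32·p = 32·(23/704) = 23/22.
Numerically: 23/22 ≈ 1.04545.
Is 23/22 < 1? NO.
Since the bound 23/22 is ≥ 1, the union bound is uninformative here; it does NOT by itself certify existence.

32·p = 23/22 ≈ 1.04545; existence NOT certified by the union bound.


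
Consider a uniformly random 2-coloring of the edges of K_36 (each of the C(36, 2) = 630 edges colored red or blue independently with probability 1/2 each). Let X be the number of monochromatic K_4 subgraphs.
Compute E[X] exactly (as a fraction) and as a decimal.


Let X = Σ_S X_S over the C(36, 4) = 58905 subsets S of size 4, where X_S = 1 if the K_4 on S is monochromatic.
For a fixed S, the K_4 on S has C(4, 2) = 6 edges. P[all 6 edges red] = (1/2)^6, and likewise for blue, so P[monochromatic] = 2·(1/2)^6 = 2^{1 − 6} = 1/32.
Summing: E[X] = C(36, 4) · 2^{1 − 6} = 58905 · 1/32 = 58905/32.
Numerically: E[X] ≈ 1840.7812.

E[X] = C(36,4)·2^(1−C(4,2)) = 58905/32 ≈ 1840.7812.


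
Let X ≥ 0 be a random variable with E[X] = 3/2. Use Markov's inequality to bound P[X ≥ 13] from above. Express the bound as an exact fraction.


μ = E[X] = 3/2, a = 13.
Markov: P[X ≥ 13] ≤ μ/a = (3/2)/13 = 3/26.
Numerically: ≈ 0.1154.
(Since a = 13 > μ = 1.5000, the bound 3/26 is < 1 and informative.)

P[X ≥ 13] ≤ 3/26 ≈ 0.1154.


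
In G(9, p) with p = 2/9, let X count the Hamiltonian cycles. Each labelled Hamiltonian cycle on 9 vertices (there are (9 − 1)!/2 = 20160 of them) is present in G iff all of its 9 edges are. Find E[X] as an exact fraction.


K_9 has (9 − 1)!/2 = 20160 labelled Hamiltonian cycles.
For each such Hamiltonian cycle H, let X_H = 1 if all 9 edges of H are present in G. Then P[X_H = 1] = p^{9} = (2/9)^{9} = 512/387420489.
By linearity of expectation: E[X] = Σ_H E[X_H] = 20160 · p^{9} = 20160 · 512/387420489 = 1146880/43046721.
Numerically: E[X] ≈ 0.026643.

E[X] = 20160 · (2/9)^{9} = 1146880/43046721 ≈ 0.026643.


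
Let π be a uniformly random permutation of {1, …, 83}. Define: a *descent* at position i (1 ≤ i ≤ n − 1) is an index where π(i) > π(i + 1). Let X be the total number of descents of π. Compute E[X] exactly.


Write X = Σ X_I over i = 1, …, 82, with X_I the indicator of one descent.
There are 82 indicators.
For each fixed i, the pair (π(i), π(i+1)) is a uniformly random ordered pair of distinct values from {1, …, 83}; by symmetry P[π(i) > π(i+1)] = 1/2.
By linearity: E[X] = 82 · (1/2) = (83 − 1) · (1/2) = 41 ≈ 41.000.

E[X] = 41 = 41.000.


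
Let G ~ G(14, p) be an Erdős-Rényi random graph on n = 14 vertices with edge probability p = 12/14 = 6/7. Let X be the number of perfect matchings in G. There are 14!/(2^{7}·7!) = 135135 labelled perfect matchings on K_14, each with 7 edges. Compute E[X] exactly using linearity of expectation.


K_14 has 14!/(2^{7}·7!) = 135135 labelled perfect matchings.
For each such perfect matching H, let X_H = 1 if all 7 edges of H are present in G. Then P[X_H = 1] = p^{7} = (6/7)^{7} = 279936/823543.
By linearity: E[X] = Σ_H E[X_H] = 135135 · p^{7} = 135135 · 279936/823543 = 5404164480/117649.
Numerically: E[X] ≈ 4.593e+04.

E[X] = 135135 · (6/7)^{7} = 5404164480/117649 ≈ 4.593e+04.


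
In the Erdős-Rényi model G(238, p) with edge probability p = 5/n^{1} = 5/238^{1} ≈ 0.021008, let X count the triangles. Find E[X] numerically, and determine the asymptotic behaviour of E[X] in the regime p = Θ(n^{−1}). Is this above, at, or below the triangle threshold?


Number of potential triangles: C(238, 3) = 2218636.
Each occurs with probability p³ ≈ (0.021008)³ ≈ 9.2721221e-06.
By linearity: E[X] = C(238, 3)·p³ ≈ 2218636 · 9.2721221e-06 ≈ 20.57146.
Here α = 1, so p = 5/n is exactly at the triangle threshold p ~ 1/n. Asymptotically E[X] → c³/6 = 5³/6 = 125/6 ≈ 20.83333, a bounded constant. In this regime the triangle count is asymptotically Poisson(c³/6).

E[X] ≈ 20.57146; in regime p = Θ(1/n^{1}) E[X] stays bounded (at the triangle threshold p ~ 1/n).


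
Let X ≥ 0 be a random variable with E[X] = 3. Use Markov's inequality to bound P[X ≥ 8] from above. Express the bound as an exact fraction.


μ = E[X] = 3, a = 8.
Markov: P[X ≥ 8] ≤ μ/a = (3)/8 = 3/8.
Numerically: ≈ 0.375000.
(Since a = 8 > μ = 3.000000, the bound 3/8 is < 1 and informative.)

P[X ≥ 8] ≤ 3/8 ≈ 0.375000.


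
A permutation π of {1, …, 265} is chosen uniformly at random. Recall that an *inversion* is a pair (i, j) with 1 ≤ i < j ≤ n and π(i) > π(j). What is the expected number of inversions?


Write X = Σ X_I over the C(265, 2) = 34980 pairs i < j, with X_I the indicator of one inversion.
There are 34980 indicators.
For each fixed pair i < j, the values π(i) and π(j) are two distinct elements of {1, …, 265} in uniformly random order; by symmetry P[π(i) > π(j)] = 1/2.
By linearity: E[X] = 34980 · (1/2) = C(265, 2) · (1/2) = 34980/2 = 17490 ≈ 17490.000000.

E[X] = 17490 = 17490.000000.


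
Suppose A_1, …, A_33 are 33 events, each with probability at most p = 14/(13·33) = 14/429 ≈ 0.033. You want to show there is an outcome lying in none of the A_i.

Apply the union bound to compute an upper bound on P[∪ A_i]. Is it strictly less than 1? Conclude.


Union bound: P[∪_{i=1}^{33} A_i] ≤ Σ_i P[A_i] ≤ 33·p = 33·(14/429) = 14/13.
Numerically: 14/13 ≈ 1.077.
Is 14/13 < 1? NO.
Since the bound 14/13 is ≥ 1, the union bound is uninformative here; it does NOT by itself certify existence.

33·p = 14/13 ≈ 1.077; existence NOT certified by the union bound.


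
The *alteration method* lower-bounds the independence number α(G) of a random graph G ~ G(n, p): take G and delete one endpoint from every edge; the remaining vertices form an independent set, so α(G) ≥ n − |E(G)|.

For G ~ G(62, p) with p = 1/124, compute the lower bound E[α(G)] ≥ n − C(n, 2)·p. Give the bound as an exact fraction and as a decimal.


E[|E(G)|] = C(62, 2)·p = 1891 · (1/124) = 61/4.
E[α(G)] ≥ n − E[|E(G)|] = 62 − 61/4 = 187/4.
Numerically: ≈ 46.7500.
(This is only a lower bound; the true E[α(G)] may be larger.)

E[α(G)] ≥ 187/4 ≈ 46.7500.
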